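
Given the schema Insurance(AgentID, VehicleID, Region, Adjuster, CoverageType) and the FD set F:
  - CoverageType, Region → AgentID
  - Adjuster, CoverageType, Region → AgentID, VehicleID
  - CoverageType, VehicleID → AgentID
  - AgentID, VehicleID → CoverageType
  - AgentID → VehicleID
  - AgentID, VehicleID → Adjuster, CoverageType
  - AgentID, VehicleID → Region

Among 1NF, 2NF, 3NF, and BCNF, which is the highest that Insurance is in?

Candidate keys: {AgentID}, {CoverageType, Region}, {CoverageType, VehicleID}. Prime attributes: {AgentID, CoverageType, Region, VehicleID}.
The left-hand side of every FD is a superkey, so BCNF is satisfied.

BCNF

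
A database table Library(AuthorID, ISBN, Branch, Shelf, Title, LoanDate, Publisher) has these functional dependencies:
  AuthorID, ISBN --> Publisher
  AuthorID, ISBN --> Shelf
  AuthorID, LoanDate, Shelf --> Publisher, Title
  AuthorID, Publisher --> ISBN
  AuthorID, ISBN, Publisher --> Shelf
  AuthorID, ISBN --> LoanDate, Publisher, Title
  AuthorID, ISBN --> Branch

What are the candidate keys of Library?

{AuthorID} never appears on the right of any FD, so every key must include it.
Closure of {AuthorID, ISBN} is {AuthorID, Branch, ISBN, LoanDate, Publisher, Shelf, Title}, the whole schema; {AuthorID, ISBN} is a candidate key.
Closure of {AuthorID, Publisher} is {AuthorID, Branch, ISBN, LoanDate, Publisher, Shelf, Title}, the whole schema; {AuthorID, Publisher} is a candidate key.
Closure of {AuthorID, LoanDate, Shelf} is {AuthorID, Branch, ISBN, LoanDate, Publisher, Shelf, Title}, the whole schema; {AuthorID, LoanDate, Shelf} is a candidate key.
No proper subset of any of these is a key, and no other minimal superkey exists.

{AuthorID, ISBN}, {AuthorID, LoanDate, Shelf}, {AuthorID, Publisher}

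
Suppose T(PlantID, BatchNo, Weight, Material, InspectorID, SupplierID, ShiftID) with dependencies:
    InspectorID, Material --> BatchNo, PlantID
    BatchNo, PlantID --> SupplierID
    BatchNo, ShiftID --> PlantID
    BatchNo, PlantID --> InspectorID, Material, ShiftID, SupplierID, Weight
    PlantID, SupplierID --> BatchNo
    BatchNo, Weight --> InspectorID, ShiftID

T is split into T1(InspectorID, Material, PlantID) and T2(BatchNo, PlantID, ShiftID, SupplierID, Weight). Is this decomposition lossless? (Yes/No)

No

T1 ∩ T2 = {PlantID}; its closure under F is {PlantID}.
Neither T1 nor T2 is contained in that closure, so the decomposition is lossy.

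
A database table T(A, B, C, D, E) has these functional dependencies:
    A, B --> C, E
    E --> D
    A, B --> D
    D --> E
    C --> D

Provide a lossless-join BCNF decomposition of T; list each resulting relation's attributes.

Candidate key of the original relation: {A, B}.
Within {A, B, C, D, E}: {E}⁺ ∩ {A, B, C, D, E} = {D, E}, not the whole set, so E --> D violates BCNF; decompose into {D, E} and {A, B, C, E}.
{D, E} has no BCNF violation.
Within {A, B, C, E}: {C}⁺ ∩ {A, B, C, E} = {C, E}, not the whole set, so C --> E violates BCNF; decompose into {C, E} and {A, B, C}.
{C, E} has no BCNF violation.
{A, B, C} has no BCNF violation.

{A, B, C}; {C, E}; {D, E}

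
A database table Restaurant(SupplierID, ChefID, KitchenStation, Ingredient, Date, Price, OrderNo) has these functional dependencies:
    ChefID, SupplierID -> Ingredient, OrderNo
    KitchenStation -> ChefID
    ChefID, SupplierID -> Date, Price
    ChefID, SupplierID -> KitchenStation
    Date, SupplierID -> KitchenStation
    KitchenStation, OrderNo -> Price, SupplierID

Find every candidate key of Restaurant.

{ChefID, SupplierID}, {Date, SupplierID}, {KitchenStation, OrderNo}, {KitchenStation, SupplierID}

{ChefID, SupplierID}⁺ = {ChefID, Date, Ingredient, KitchenStation, OrderNo, Price, SupplierID}, which is every attribute, so {ChefID, SupplierID} is a candidate key.
{Date, SupplierID}⁺ = {ChefID, Date, Ingredient, KitchenStation, OrderNo, Price, SupplierID}, which is every attribute, so {Date, SupplierID} is a candidate key.
{KitchenStation, OrderNo}⁺ = {ChefID, Date, Ingredient, KitchenStation, OrderNo, Price, SupplierID}, which is every attribute, so {KitchenStation, OrderNo} is a candidate key.
{KitchenStation, SupplierID}⁺ = {ChefID, Date, Ingredient, KitchenStation, OrderNo, Price, SupplierID}, which is every attribute, so {KitchenStation, SupplierID} is a candidate key.
No proper subset of any of these is a key, and no other minimal superkey exists.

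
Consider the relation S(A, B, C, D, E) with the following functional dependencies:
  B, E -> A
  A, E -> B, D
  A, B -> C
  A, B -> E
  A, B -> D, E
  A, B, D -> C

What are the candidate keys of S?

{A, B}⁺ = {A, B, C, D, E}, which is every attribute, so {A, B} is a candidate key.
{A, E}⁺ = {A, B, C, D, E}, which is every attribute, so {A, E} is a candidate key.
{B, E}⁺ = {A, B, C, D, E}, which is every attribute, so {B, E} is a candidate key.
These are minimal and exhaustive — every other superkey contains one of them.

{A, B}, {A, E}, {B, E}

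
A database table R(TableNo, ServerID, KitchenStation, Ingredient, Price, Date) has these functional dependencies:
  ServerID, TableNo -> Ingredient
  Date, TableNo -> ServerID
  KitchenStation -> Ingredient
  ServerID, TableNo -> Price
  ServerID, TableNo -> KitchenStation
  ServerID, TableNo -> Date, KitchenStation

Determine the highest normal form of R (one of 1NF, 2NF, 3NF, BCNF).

Candidate keys: {Date, TableNo}, {ServerID, TableNo}. Prime attributes: {Date, ServerID, TableNo}.
KitchenStation -> Ingredient: {KitchenStation}⁺ = {Ingredient, KitchenStation}, which is not all of the attributes, so the left side is not a superkey — BCNF is violated.
Because {Ingredient} is non-prime and the left side of KitchenStation -> Ingredient is not a superkey, the relation is not in 3NF.
No non-prime attribute depends on a proper subset of any candidate key, so 2NF holds.

2NF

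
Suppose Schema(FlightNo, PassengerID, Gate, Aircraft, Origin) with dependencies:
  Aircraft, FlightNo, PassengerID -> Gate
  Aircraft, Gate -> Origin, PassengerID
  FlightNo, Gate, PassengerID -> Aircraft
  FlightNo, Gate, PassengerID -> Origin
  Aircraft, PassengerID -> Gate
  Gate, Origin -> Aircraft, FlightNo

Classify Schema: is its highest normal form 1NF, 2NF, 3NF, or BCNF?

Candidate keys: {Aircraft, Gate}, {Aircraft, PassengerID}, {FlightNo, Gate, PassengerID}, {Gate, Origin}. Prime attributes: {Aircraft, FlightNo, Gate, Origin, PassengerID}.
Each dependency's left side is a superkey — BCNF holds.

BCNF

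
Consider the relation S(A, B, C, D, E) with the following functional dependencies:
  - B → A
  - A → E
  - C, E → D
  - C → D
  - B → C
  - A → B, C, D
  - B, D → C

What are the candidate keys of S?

{A}, {B}

{A}⁺ = {A, B, C, D, E} — all of the relation — so {A} is a candidate key.
{B}⁺ = {A, B, C, D, E} — all of the relation — so {B} is a candidate key.
These are minimal and exhaustive — every other superkey contains one of them.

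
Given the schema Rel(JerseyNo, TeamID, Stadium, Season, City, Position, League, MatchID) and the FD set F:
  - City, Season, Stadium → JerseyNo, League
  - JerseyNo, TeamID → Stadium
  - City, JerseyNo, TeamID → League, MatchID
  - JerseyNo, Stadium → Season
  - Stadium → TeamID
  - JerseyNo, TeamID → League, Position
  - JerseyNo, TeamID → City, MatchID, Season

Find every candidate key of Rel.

Closure of {JerseyNo, Stadium} is {City, JerseyNo, League, MatchID, Position, Season, Stadium, TeamID}, the whole schema; {JerseyNo, Stadium} is a candidate key.
Closure of {JerseyNo, TeamID} is {City, JerseyNo, League, MatchID, Position, Season, Stadium, TeamID}, the whole schema; {JerseyNo, TeamID} is a candidate key.
Closure of {City, Season, Stadium} is {City, JerseyNo, League, MatchID, Position, Season, Stadium, TeamID}, the whole schema; {City, Season, Stadium} is a candidate key.
Any other superkey properly contains one of these, so there are no further candidate keys.

{City, Season, Stadium}, {JerseyNo, Stadium}, {JerseyNo, TeamID}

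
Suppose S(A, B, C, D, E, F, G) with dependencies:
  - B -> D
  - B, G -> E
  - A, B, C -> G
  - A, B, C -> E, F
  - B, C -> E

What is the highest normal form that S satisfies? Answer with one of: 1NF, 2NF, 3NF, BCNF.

Candidate key: {A, B, C}. Prime attributes: {A, B, C}.
For B -> D we have {B}⁺ = {B, D}; {B} is not a superkey, so BCNF fails.
B -> D determines the non-prime attribute {D} from a non-superkey — 3NF is violated.
Since {B} ⊂ {A, B, C} and {B}⁺ ⊇ {D} with {D} non-prime, there is a partial dependency; 2NF fails.

1NF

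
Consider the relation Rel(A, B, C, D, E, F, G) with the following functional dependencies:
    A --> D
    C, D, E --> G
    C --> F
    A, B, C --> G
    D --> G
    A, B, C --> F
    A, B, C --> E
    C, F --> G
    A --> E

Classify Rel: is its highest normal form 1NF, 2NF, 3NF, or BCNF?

Candidate key: {A, B, C}. Prime attributes: {A, B, C}.
A --> D breaks BCNF: {A}⁺ = {A, D, E, G}, so {A} is not a superkey.
A --> D has non-prime {D} on the right and a non-superkey on the left, so 3NF fails.
The proper key subset {A} of {A, B, C} determines non-prime {D, E, G}, so the relation is not even in 2NF.

1NF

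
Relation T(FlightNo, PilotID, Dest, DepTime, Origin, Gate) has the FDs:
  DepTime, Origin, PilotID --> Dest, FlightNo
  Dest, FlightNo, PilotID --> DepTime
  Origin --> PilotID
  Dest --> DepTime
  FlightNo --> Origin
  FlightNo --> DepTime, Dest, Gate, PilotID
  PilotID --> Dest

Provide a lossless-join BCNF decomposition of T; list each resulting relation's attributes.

{DepTime, Dest}; {Dest, PilotID}; {FlightNo, Gate, Origin, PilotID}

Candidate keys of the original relation: {FlightNo}, {Origin}.
Within {DepTime, Dest, FlightNo, Gate, Origin, PilotID}: {Dest}⁺ ∩ {DepTime, Dest, FlightNo, Gate, Origin, PilotID} = {DepTime, Dest}, not the whole set, so Dest --> DepTime violates BCNF; decompose into {DepTime, Dest} and {Dest, FlightNo, Gate, Origin, PilotID}.
{DepTime, Dest} is in BCNF.
Within {Dest, FlightNo, Gate, Origin, PilotID}: {PilotID}⁺ ∩ {Dest, FlightNo, Gate, Origin, PilotID} = {Dest, PilotID}, not the whole set, so PilotID --> Dest violates BCNF; decompose into {Dest, PilotID} and {FlightNo, Gate, Origin, PilotID}.
{Dest, PilotID} is in BCNF.
{FlightNo, Gate, Origin, PilotID} is in BCNF.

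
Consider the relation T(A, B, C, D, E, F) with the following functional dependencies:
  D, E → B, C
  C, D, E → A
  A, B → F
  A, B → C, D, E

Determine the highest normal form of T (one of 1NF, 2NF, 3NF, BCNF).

BCNF

Candidate keys: {A, B}, {D, E}. Prime attributes: {A, B, D, E}.
The left-hand side of every FD is a superkey, so BCNF is satisfied.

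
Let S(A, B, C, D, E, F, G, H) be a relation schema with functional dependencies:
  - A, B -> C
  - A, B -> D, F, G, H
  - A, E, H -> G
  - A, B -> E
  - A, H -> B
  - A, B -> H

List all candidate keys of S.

{A} never appears on the right of any FD, so every key must include it.
{A, B}⁺ = {A, B, C, D, E, F, G, H} — all of the relation — so {A, B} is a candidate key.
{A, H}⁺ = {A, B, C, D, E, F, G, H} — all of the relation — so {A, H} is a candidate key.
These are minimal and exhaustive — every other superkey contains one of them.

{A, B}, {A, H}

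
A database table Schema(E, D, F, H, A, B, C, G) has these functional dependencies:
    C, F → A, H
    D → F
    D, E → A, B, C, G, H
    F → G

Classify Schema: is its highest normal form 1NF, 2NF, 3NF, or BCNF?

Candidate key: {D, E}. Prime attributes: {D, E}.
For C, F → A, H we have {C, F}⁺ = {A, C, F, G, H}; {C, F} is not a superkey, so BCNF fails.
C, F → A, H has non-prime {A, H} on the right and a non-superkey on the left, so 3NF fails.
{D} is a proper subset of the key {D, E}, and {D}⁺ contains the non-prime attributes {F, G} — a partial dependency, so 2NF is violated.

1NF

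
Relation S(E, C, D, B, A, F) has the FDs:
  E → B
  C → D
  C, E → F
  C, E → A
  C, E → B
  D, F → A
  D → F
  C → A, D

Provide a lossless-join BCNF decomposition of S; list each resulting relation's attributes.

{A, D, F}; {B, E}; {C, D}; {C, E}

Candidate key of the original relation: {C, E}.
Within {A, B, C, D, E, F}: {E}⁺ ∩ {A, B, C, D, E, F} = {B, E}, not the whole set, so E → B violates BCNF; decompose into {B, E} and {A, C, D, E, F}.
{B, E}: every determinant is a superkey — BCNF.
Within {A, C, D, E, F}: {C}⁺ ∩ {A, C, D, E, F} = {A, C, D, F}, not the whole set, so C → A, D, F violates BCNF; decompose into {A, C, D, F} and {C, E}.
Within {A, C, D, F}: {D, F}⁺ ∩ {A, C, D, F} = {A, D, F}, not the whole set, so D, F → A violates BCNF; decompose into {A, D, F} and {C, D, F}.
{A, D, F}: every determinant is a superkey — BCNF.
Within {C, D, F}: {D}⁺ ∩ {C, D, F} = {D, F}, not the whole set, so D → F violates BCNF; decompose into {D, F} and {C, D}.
{D, F}: every determinant is a superkey — BCNF.
{C, D}: every determinant is a superkey — BCNF.
{C, E}: every determinant is a superkey — BCNF.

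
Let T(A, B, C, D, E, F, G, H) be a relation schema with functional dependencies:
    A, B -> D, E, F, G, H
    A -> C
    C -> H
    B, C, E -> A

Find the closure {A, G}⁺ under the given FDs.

Start with {A, G}.
A -> C applies; add {C} → now {A, C, G}.
C -> H applies; add {H} → now {A, C, G, H}.
No further FD applies.

{A, C, G, H}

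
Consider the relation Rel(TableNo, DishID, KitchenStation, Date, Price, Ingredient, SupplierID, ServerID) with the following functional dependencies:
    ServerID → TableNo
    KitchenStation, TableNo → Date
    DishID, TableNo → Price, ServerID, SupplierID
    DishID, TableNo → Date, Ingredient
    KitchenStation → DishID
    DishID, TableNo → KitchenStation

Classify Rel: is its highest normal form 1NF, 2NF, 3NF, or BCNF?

Candidate keys: {DishID, ServerID}, {DishID, TableNo}, {KitchenStation, ServerID}, {KitchenStation, TableNo}. Prime attributes: {DishID, KitchenStation, ServerID, TableNo}.
ServerID → TableNo breaks BCNF: {ServerID}⁺ = {ServerID, TableNo}, so {ServerID} is not a superkey.
Its right-hand attributes {TableNo} are all prime, as are those of every other non-superkey FD — the relation is in 3NF.

3NF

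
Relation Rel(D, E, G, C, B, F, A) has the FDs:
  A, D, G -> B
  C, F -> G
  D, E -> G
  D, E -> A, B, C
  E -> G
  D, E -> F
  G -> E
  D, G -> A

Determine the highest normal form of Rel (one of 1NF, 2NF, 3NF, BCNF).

3NF

Candidate keys: {C, D, F}, {D, E}, {D, G}. Prime attributes: {C, D, E, F, G}.
C, F -> G: {C, F}⁺ = {C, E, F, G}, which is not all of the attributes, so the left side is not a superkey — BCNF is violated.
Its right-hand attributes {G} are all prime, as are those of every other non-superkey FD — the relation is in 3NF.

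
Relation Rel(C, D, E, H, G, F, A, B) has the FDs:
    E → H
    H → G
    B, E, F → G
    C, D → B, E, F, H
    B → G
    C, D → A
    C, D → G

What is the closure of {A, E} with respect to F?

{A, E, G, H}

Start with {A, E}.
E → H applies; add {H} → now {A, E, H}.
H → G applies; add {G} → now {A, E, G, H}.
No further FD applies.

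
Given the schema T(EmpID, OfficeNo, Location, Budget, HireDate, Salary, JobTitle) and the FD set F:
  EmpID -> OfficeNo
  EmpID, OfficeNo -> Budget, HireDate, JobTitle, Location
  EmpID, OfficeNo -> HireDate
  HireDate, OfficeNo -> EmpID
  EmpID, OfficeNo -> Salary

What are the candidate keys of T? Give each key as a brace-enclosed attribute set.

{EmpID} is a candidate key since {EmpID}⁺ = {Budget, EmpID, HireDate, JobTitle, Location, OfficeNo, Salary} covers every attribute.
{HireDate, OfficeNo} is a candidate key since {HireDate, OfficeNo}⁺ = {Budget, EmpID, HireDate, JobTitle, Location, OfficeNo, Salary} covers every attribute.
Any other superkey properly contains one of these, so there are no further candidate keys.

{EmpID}, {HireDate, OfficeNo}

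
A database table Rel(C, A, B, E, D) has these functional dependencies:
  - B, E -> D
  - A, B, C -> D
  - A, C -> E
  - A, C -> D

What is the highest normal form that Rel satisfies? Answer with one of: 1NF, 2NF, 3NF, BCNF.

1NF

Candidate key: {A, B, C}. Prime attributes: {A, B, C}.
For B, E -> D we have {B, E}⁺ = {B, D, E}; {B, E} is not a superkey, so BCNF fails.
Because {D} is non-prime and the left side of B, E -> D is not a superkey, the relation is not in 3NF.
The proper key subset {A, C} of {A, B, C} determines non-prime {D, E}, so the relation is not even in 2NF.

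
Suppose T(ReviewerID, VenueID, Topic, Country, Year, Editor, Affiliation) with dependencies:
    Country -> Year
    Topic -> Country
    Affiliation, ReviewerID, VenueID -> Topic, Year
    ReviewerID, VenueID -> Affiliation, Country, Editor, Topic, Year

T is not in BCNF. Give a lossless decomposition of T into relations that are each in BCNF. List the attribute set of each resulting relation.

{Affiliation, Editor, ReviewerID, Topic, VenueID}; {Country, Topic}; {Country, Year}

Candidate key of the original relation: {ReviewerID, VenueID}.
Within {Affiliation, Country, Editor, ReviewerID, Topic, VenueID, Year}: {Country}⁺ ∩ {Affiliation, Country, Editor, ReviewerID, Topic, VenueID, Year} = {Country, Year}, not the whole set, so Country -> Year violates BCNF; decompose into {Country, Year} and {Affiliation, Country, Editor, ReviewerID, Topic, VenueID}.
{Country, Year} is in BCNF.
Within {Affiliation, Country, Editor, ReviewerID, Topic, VenueID}: {Topic}⁺ ∩ {Affiliation, Country, Editor, ReviewerID, Topic, VenueID} = {Country, Topic}, not the whole set, so Topic -> Country violates BCNF; decompose into {Country, Topic} and {Affiliation, Editor, ReviewerID, Topic, VenueID}.
{Country, Topic} is in BCNF.
{Affiliation, Editor, ReviewerID, Topic, VenueID} is in BCNF.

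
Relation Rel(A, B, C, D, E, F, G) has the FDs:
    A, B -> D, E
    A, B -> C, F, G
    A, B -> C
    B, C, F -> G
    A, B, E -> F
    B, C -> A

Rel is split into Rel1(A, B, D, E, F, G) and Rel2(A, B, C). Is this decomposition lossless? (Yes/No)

Common attributes: {A, B}; their closure is {A, B, C, D, E, F, G}.
This includes all of Rel1, so the common attributes are a superkey of Rel1 — the join is lossless.

Yes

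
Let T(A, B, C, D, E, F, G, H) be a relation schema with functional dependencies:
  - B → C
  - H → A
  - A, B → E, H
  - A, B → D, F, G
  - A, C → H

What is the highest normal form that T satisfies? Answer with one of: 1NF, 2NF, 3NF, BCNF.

1NF

Candidate keys: {A, B}, {B, H}. Prime attributes: {A, B, H}.
For B → C we have {B}⁺ = {B, C}; {B} is not a superkey, so BCNF fails.
B → C determines the non-prime attribute {C} from a non-superkey — 3NF is violated.
The proper key subset {B} of {A, B} determines non-prime {C}, so the relation is not even in 2NF.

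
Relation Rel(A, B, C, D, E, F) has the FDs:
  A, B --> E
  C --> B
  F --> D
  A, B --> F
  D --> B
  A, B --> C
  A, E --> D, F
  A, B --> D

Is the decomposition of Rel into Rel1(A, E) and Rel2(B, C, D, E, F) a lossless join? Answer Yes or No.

No

Rel1 ∩ Rel2 = {E}; its closure under F is {E}.
Neither Rel1 nor Rel2 is contained in that closure, so the decomposition is lossy.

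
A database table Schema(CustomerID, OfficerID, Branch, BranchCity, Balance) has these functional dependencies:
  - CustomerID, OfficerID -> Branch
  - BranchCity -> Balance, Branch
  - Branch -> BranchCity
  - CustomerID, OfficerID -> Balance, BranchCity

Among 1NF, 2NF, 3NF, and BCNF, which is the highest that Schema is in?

Candidate key: {CustomerID, OfficerID}. Prime attributes: {CustomerID, OfficerID}.
BranchCity -> Balance, Branch breaks BCNF: {BranchCity}⁺ = {Balance, Branch, BranchCity}, so {BranchCity} is not a superkey.
BranchCity -> Balance, Branch has non-prime {Balance, Branch} on the right and a non-superkey on the left, so 3NF fails.
No proper subset of a key has a non-prime attribute in its closure, so there is no partial dependency; 2NF holds.

2NF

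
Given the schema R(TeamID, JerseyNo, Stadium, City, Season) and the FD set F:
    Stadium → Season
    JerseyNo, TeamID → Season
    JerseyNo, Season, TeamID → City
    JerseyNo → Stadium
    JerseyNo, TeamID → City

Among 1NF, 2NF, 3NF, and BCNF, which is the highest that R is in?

1NF

Candidate key: {JerseyNo, TeamID}. Prime attributes: {JerseyNo, TeamID}.
Stadium → Season: {Stadium}⁺ = {Season, Stadium}, which is not all of the attributes, so the left side is not a superkey — BCNF is violated.
Stadium → Season determines the non-prime attribute {Season} from a non-superkey — 3NF is violated.
{JerseyNo} is a proper subset of the key {JerseyNo, TeamID}, and {JerseyNo}⁺ contains the non-prime attributes {Season, Stadium} — a partial dependency, so 2NF is violated.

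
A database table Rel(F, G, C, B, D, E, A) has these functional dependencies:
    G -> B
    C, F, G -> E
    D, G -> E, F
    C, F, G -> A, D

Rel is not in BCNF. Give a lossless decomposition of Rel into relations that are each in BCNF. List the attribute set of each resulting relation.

{A, C, D, G}; {B, G}; {D, E, F, G}

Candidate keys of the original relation: {C, D, G}, {C, F, G}.
In {A, B, C, D, E, F, G}, {G} is not a superkey ({G}⁺ restricted to this set is {B, G}), so split on G -> B into {B, G} and {A, C, D, E, F, G}.
{B, G} is in BCNF.
In {A, C, D, E, F, G}, {D, G} is not a superkey ({D, G}⁺ restricted to this set is {D, E, F, G}), so split on D, G -> E, F into {D, E, F, G} and {A, C, D, G}.
{D, E, F, G} is in BCNF.
{A, C, D, G} is in BCNF.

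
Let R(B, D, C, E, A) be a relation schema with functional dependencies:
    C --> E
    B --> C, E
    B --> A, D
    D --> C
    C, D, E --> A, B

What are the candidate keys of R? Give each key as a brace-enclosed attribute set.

{B}, {D}

{B}⁺ = {A, B, C, D, E} — all of the relation — so {B} is a candidate key.
{D}⁺ = {A, B, C, D, E} — all of the relation — so {D} is a candidate key.
Any other superkey properly contains one of these, so there are no further candidate keys.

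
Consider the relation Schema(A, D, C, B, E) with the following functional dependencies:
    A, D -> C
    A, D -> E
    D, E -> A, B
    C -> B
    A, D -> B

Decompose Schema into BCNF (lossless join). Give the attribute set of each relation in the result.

Candidate keys of the original relation: {A, D}, {D, E}.
In {A, B, C, D, E}, {C} is not a superkey ({C}⁺ restricted to this set is {B, C}), so split on C -> B into {B, C} and {A, C, D, E}.
{B, C} is in BCNF.
{A, C, D, E} is in BCNF.

{A, C, D, E}; {B, C}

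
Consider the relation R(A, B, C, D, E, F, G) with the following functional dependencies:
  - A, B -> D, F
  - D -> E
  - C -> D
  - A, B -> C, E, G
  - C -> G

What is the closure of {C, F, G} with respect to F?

{C, D, E, F, G}

Start with {C, F, G}.
C -> D applies; add {D} → now {C, D, F, G}.
D -> E applies; add {E} → now {C, D, E, F, G}.
No further FD applies.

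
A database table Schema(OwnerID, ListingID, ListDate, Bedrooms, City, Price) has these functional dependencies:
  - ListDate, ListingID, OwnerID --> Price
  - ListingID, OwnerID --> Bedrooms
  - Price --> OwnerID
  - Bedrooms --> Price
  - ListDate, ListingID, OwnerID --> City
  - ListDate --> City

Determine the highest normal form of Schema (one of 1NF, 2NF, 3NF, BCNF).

1NF

Candidate keys: {Bedrooms, ListDate, ListingID}, {ListDate, ListingID, OwnerID}, {ListDate, ListingID, Price}. Prime attributes: {Bedrooms, ListDate, ListingID, OwnerID, Price}.
ListingID, OwnerID --> Bedrooms: {ListingID, OwnerID}⁺ = {Bedrooms, ListingID, OwnerID, Price}, which is not all of the attributes, so the left side is not a superkey — BCNF is violated.
ListDate --> City has non-prime {City} on the right and a non-superkey on the left, so 3NF fails.
{ListDate} is a proper subset of the key {Bedrooms, ListDate, ListingID}, and {ListDate}⁺ contains the non-prime attribute {City} — a partial dependency, so 2NF is violated.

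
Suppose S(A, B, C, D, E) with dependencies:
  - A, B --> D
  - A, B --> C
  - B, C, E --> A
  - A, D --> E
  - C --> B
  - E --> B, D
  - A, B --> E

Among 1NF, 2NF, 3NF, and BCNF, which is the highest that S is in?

3NF

Candidate keys: {A, B}, {A, C}, {A, D}, {A, E}, {C, E}. Prime attributes: {A, B, C, D, E}.
C --> B breaks BCNF: {C}⁺ = {B, C}, so {C} is not a superkey.
Since {B} ⊆ prime attributes and every other non-superkey FD also has a prime right side, the schema is in 3NF.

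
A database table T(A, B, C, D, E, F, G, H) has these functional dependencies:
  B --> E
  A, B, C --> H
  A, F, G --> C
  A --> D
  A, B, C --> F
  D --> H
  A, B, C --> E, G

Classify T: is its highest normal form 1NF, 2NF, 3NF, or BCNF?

Candidate keys: {A, B, C}, {A, B, F, G}. Prime attributes: {A, B, C, F, G}.
B --> E: {B}⁺ = {B, E}, which is not all of the attributes, so the left side is not a superkey — BCNF is violated.
B --> E has non-prime {E} on the right and a non-superkey on the left, so 3NF fails.
The proper key subset {A} of {A, B, C} determines non-prime {D, H}, so the relation is not even in 2NF.

1NF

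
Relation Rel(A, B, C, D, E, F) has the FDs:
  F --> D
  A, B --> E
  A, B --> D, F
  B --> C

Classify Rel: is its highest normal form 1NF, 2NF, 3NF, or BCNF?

Candidate key: {A, B}. Prime attributes: {A, B}.
F --> D breaks BCNF: {F}⁺ = {D, F}, so {F} is not a superkey.
F --> D has non-prime {D} on the right and a non-superkey on the left, so 3NF fails.
The proper key subset {B} of {A, B} determines non-prime {C}, so the relation is not even in 2NF.

1NF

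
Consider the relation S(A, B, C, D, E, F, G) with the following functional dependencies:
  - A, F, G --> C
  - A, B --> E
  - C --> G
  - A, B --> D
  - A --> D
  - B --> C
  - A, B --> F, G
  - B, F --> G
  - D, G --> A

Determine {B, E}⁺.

{B, C, E, G}

Start with {B, E}.
B --> C applies; add {C} → now {B, C, E}.
C --> G applies; add {G} → now {B, C, E, G}.
No further FD applies.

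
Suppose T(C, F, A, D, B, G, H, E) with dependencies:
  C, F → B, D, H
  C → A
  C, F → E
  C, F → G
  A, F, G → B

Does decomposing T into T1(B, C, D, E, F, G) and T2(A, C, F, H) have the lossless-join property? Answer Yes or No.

Yes

The shared attributes are {C, F} and {C, F}⁺ = {A, B, C, D, E, F, G, H}.
Since T1 ⊆ {A, B, C, D, E, F, G, H}, the intersection is a superkey of T1; the decomposition is lossless.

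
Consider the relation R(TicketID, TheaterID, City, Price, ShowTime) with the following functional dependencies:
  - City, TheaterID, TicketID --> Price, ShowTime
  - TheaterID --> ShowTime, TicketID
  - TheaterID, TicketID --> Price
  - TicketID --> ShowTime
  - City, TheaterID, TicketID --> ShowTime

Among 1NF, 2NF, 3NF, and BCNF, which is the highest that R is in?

Candidate key: {City, TheaterID}. Prime attributes: {City, TheaterID}.
TheaterID --> ShowTime, TicketID: {TheaterID}⁺ = {Price, ShowTime, TheaterID, TicketID}, which is not all of the attributes, so the left side is not a superkey — BCNF is violated.
TheaterID --> ShowTime, TicketID has non-prime {ShowTime, TicketID} on the right and a non-superkey on the left, so 3NF fails.
The proper key subset {TheaterID} of {City, TheaterID} determines non-prime {Price, ShowTime, TicketID}, so the relation is not even in 2NF.

1NF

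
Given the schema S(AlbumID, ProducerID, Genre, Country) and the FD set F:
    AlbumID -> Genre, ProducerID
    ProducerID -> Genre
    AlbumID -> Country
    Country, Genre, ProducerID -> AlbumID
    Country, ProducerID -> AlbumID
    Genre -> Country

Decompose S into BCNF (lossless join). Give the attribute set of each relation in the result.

{AlbumID, Genre, ProducerID}; {Country, Genre}

Candidate keys of the original relation: {AlbumID}, {ProducerID}.
Within {AlbumID, Country, Genre, ProducerID}: {Genre}⁺ ∩ {AlbumID, Country, Genre, ProducerID} = {Country, Genre}, not the whole set, so Genre -> Country violates BCNF; decompose into {Country, Genre} and {AlbumID, Genre, ProducerID}.
{Country, Genre}: every determinant is a superkey — BCNF.
{AlbumID, Genre, ProducerID}: every determinant is a superkey — BCNF.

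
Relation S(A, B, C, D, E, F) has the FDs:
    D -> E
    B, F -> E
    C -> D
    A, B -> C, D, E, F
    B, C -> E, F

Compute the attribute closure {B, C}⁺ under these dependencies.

Start with {B, C}.
C -> D applies; add {D} → now {B, C, D}.
B, C -> E, F applies; add {E, F} → now {B, C, D, E, F}.
No further FD applies.

{B, C, D, E, F}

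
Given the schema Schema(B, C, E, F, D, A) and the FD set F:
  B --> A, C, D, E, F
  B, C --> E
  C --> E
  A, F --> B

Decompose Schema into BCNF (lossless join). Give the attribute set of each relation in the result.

Candidate keys of the original relation: {A, F}, {B}.
{A, B, C, D, E, F}: {C} determines {C, E} here but is not a superkey — split on C --> E, giving {C, E} and {A, B, C, D, F}.
{C, E} is in BCNF.
{A, B, C, D, F} is in BCNF.

{A, B, C, D, F}; {C, E}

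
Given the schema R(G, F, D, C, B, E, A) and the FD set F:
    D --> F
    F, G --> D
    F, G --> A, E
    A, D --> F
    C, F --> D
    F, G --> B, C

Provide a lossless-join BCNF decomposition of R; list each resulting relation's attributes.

{A, B, C, D, E, G}; {D, F}

Candidate keys of the original relation: {D, G}, {F, G}.
{A, B, C, D, E, F, G}: {D} determines {D, F} here but is not a superkey — split on D --> F, giving {D, F} and {A, B, C, D, E, G}.
{D, F} has no BCNF violation.
{A, B, C, D, E, G} has no BCNF violation.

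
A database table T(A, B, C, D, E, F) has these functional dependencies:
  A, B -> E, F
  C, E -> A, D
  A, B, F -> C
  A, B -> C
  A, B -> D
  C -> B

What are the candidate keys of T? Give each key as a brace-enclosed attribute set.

{A, B}⁺ = {A, B, C, D, E, F}, which is every attribute, so {A, B} is a candidate key.
{A, C}⁺ = {A, B, C, D, E, F}, which is every attribute, so {A, C} is a candidate key.
{C, E}⁺ = {A, B, C, D, E, F}, which is every attribute, so {C, E} is a candidate key.
Any other superkey properly contains one of these, so there are no further candidate keys.

{A, B}, {A, C}, {C, E}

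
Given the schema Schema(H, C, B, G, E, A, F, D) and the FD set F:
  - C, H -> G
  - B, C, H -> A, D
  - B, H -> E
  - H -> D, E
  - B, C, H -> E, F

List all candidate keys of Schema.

{B, C, H}

Attributes never on any right-hand side: {B, C, H} — every candidate key must contain all of them.
{B, C, H} is a candidate key since {B, C, H}⁺ = {A, B, C, D, E, F, G, H} covers every attribute.
No smaller or unrelated set reaches every attribute, so there are no other keys.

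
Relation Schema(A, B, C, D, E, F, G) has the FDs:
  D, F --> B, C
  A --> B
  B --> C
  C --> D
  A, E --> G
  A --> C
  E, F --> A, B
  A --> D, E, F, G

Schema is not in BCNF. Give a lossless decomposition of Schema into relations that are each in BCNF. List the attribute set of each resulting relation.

Candidate keys of the original relation: {A}, {E, F}.
{A, B, C, D, E, F, G}: {D, F} determines {B, C, D, F} here but is not a superkey — split on D, F --> B, C, giving {B, C, D, F} and {A, D, E, F, G}.
{B, C, D, F}: {B} determines {B, C, D} here but is not a superkey — split on B --> C, D, giving {B, C, D} and {B, F}.
{B, C, D}: {C} determines {C, D} here but is not a superkey — split on C --> D, giving {C, D} and {B, C}.
{C, D}: every determinant is a superkey — BCNF.
{B, C}: every determinant is a superkey — BCNF.
{B, F}: every determinant is a superkey — BCNF.
{A, D, E, F, G}: every determinant is a superkey — BCNF.

{A, D, E, F, G}; {B, C}; {B, F}; {C, D}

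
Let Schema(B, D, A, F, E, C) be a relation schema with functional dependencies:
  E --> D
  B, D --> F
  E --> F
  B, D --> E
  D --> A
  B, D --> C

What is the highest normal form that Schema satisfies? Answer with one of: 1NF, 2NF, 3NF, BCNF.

1NF

Candidate keys: {B, D}, {B, E}. Prime attributes: {B, D, E}.
For E --> D we have {E}⁺ = {A, D, E, F}; {E} is not a superkey, so BCNF fails.
Because {F} is non-prime and the left side of E --> F is not a superkey, the relation is not in 3NF.
{D} is a proper subset of the key {B, D}, and {D}⁺ contains the non-prime attribute {A} — a partial dependency, so 2NF is violated.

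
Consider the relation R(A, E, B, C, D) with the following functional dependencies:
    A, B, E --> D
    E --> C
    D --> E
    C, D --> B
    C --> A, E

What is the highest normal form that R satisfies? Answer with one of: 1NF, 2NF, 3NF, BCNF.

Candidate keys: {B, C}, {B, E}, {D}. Prime attributes: {B, C, D, E}.
For E --> C we have {E}⁺ = {A, C, E}; {E} is not a superkey, so BCNF fails.
C --> A, E has non-prime {A} on the right and a non-superkey on the left, so 3NF fails.
{C} is a proper subset of the key {B, C}, and {C}⁺ contains the non-prime attribute {A} — a partial dependency, so 2NF is violated.

1NF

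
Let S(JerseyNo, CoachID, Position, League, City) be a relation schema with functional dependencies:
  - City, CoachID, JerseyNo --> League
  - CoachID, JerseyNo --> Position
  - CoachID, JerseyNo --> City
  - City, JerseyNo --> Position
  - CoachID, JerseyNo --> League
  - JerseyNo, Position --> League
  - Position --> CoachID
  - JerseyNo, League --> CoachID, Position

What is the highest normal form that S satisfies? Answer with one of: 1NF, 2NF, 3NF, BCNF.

3NF

Candidate keys: {City, JerseyNo}, {CoachID, JerseyNo}, {JerseyNo, League}, {JerseyNo, Position}. Prime attributes: {City, CoachID, JerseyNo, League, Position}.
Position --> CoachID: {Position}⁺ = {CoachID, Position}, which is not all of the attributes, so the left side is not a superkey — BCNF is violated.
Since {CoachID} ⊆ prime attributes and every other non-superkey FD also has a prime right side, the schema is in 3NF.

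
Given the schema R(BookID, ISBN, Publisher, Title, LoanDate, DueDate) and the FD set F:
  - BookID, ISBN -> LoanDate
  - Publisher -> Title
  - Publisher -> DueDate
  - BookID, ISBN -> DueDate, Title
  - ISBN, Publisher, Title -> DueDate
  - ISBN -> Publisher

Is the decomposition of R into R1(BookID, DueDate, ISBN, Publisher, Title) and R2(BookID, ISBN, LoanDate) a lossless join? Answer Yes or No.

Common attributes: {BookID, ISBN}; their closure is {BookID, DueDate, ISBN, LoanDate, Publisher, Title}.
R1 is contained in that closure, so R1 ∩ R2 -> R1 holds and the join is lossless.

Yes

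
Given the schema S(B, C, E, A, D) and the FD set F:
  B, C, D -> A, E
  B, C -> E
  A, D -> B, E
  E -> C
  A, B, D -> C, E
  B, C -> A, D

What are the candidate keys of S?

{A, D}, {B, C}, {B, E}

{A, D} is a candidate key since {A, D}⁺ = {A, B, C, D, E} covers every attribute.
{B, C} is a candidate key since {B, C}⁺ = {A, B, C, D, E} covers every attribute.
{B, E} is a candidate key since {B, E}⁺ = {A, B, C, D, E} covers every attribute.
These are minimal and exhaustive — every other superkey contains one of them.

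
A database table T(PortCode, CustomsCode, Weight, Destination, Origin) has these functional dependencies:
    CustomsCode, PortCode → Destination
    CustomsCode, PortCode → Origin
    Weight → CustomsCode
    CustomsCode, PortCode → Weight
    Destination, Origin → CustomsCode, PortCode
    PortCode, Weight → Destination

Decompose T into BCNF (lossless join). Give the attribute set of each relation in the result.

{CustomsCode, Weight}; {Destination, Origin, PortCode, Weight}

Candidate keys of the original relation: {CustomsCode, PortCode}, {Destination, Origin}, {PortCode, Weight}.
In {CustomsCode, Destination, Origin, PortCode, Weight}, {Weight} is not a superkey ({Weight}⁺ restricted to this set is {CustomsCode, Weight}), so split on Weight → CustomsCode into {CustomsCode, Weight} and {Destination, Origin, PortCode, Weight}.
{CustomsCode, Weight} has no BCNF violation.
{Destination, Origin, PortCode, Weight} has no BCNF violation.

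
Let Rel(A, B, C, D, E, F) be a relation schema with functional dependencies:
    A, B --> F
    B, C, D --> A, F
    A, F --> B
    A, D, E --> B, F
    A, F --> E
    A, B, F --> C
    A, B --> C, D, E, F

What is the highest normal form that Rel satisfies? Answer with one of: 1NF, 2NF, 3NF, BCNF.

Candidate keys: {A, B}, {A, D, E}, {A, F}, {B, C, D}. Prime attributes: {A, B, C, D, E, F}.
Each dependency's left side is a superkey — BCNF holds.

BCNF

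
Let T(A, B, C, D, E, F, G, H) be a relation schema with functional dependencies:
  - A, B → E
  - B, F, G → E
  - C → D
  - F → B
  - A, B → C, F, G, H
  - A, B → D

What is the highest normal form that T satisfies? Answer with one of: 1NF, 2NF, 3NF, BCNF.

Candidate keys: {A, B}, {A, F}. Prime attributes: {A, B, F}.
B, F, G → E breaks BCNF: {B, F, G}⁺ = {B, E, F, G}, so {B, F, G} is not a superkey.
B, F, G → E determines the non-prime attribute {E} from a non-superkey — 3NF is violated.
No non-prime attribute depends on a proper subset of any candidate key, so 2NF holds.

2NF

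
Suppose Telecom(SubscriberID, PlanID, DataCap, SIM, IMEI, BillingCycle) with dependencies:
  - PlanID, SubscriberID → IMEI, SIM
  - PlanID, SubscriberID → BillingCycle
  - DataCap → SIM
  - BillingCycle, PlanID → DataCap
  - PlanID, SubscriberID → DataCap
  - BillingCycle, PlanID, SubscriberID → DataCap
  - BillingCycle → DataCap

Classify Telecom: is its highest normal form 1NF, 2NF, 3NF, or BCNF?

2NF

Candidate key: {PlanID, SubscriberID}. Prime attributes: {PlanID, SubscriberID}.
DataCap → SIM: {DataCap}⁺ = {DataCap, SIM}, which is not all of the attributes, so the left side is not a superkey — BCNF is violated.
DataCap → SIM has non-prime {SIM} on the right and a non-superkey on the left, so 3NF fails.
Checking every proper subset of each key, none determines a non-prime attribute — 2NF is satisfied.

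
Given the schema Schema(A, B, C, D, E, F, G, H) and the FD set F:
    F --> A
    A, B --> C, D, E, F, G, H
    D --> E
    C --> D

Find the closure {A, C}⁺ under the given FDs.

{A, C, D, E}

Start with {A, C}.
C --> D applies; add {D} → now {A, C, D}.
D --> E applies; add {E} → now {A, C, D, E}.
No further FD applies.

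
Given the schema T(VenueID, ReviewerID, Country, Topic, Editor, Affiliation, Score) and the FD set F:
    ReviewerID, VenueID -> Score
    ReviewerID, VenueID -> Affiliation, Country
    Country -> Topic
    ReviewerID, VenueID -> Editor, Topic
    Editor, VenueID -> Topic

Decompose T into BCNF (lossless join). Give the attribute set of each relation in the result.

Candidate key of the original relation: {ReviewerID, VenueID}.
Within {Affiliation, Country, Editor, ReviewerID, Score, Topic, VenueID}: {Country}⁺ ∩ {Affiliation, Country, Editor, ReviewerID, Score, Topic, VenueID} = {Country, Topic}, not the whole set, so Country -> Topic violates BCNF; decompose into {Country, Topic} and {Affiliation, Country, Editor, ReviewerID, Score, VenueID}.
{Country, Topic}: every determinant is a superkey — BCNF.
{Affiliation, Country, Editor, ReviewerID, Score, VenueID}: every determinant is a superkey — BCNF.

{Affiliation, Country, Editor, ReviewerID, Score, VenueID}; {Country, Topic}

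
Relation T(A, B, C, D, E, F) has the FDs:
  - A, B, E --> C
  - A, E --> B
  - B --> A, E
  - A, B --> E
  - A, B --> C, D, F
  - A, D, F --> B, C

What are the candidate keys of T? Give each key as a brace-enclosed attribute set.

{B}⁺ = {A, B, C, D, E, F}, which is every attribute, so {B} is a candidate key.
{A, E}⁺ = {A, B, C, D, E, F}, which is every attribute, so {A, E} is a candidate key.
{A, D, F}⁺ = {A, B, C, D, E, F}, which is every attribute, so {A, D, F} is a candidate key.
Any other superkey properly contains one of these, so there are no further candidate keys.

{A, D, F}, {A, E}, {B}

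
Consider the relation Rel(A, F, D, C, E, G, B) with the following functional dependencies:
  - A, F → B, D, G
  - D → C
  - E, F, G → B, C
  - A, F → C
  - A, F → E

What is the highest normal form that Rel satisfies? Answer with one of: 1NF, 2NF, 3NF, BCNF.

Candidate key: {A, F}. Prime attributes: {A, F}.
For D → C we have {D}⁺ = {C, D}; {D} is not a superkey, so BCNF fails.
Because {C} is non-prime and the left side of D → C is not a superkey, the relation is not in 3NF.
No proper subset of a key has a non-prime attribute in its closure, so there is no partial dependency; 2NF holds.

2NF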